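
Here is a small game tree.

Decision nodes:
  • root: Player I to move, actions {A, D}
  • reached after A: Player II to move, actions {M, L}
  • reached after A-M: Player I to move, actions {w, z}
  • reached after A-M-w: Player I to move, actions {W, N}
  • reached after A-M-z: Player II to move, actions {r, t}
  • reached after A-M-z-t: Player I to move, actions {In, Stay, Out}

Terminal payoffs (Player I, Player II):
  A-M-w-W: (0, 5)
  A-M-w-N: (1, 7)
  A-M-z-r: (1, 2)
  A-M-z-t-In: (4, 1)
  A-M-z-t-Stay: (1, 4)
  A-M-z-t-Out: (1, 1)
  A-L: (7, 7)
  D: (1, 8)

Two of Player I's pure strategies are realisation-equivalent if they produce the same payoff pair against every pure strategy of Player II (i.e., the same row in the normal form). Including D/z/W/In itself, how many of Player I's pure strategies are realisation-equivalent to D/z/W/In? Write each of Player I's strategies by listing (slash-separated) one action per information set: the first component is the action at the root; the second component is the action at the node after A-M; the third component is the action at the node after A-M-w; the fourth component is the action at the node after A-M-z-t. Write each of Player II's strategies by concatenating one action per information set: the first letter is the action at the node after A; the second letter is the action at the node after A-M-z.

Row for D/z/W/In (columns Mr, Mt, Lr, Lt): (1,8) (1,8) (1,8) (1,8).
Under D/z/W/In, Player I's choice at the node after A-M and at the node after A-M-w and at the node after A-M-z-t can never be reached regardless of what Player II does, so varying those choices leaves every outcome unchanged.
Holding the reachable choices fixed and varying the unreachable ones freely already gives 2 × 2 × 3 = 12 equivalent strategies.
No other strategy reproduces this row, so those 12 are the full class: D/w/W/In, D/w/W/Stay, D/w/W/Out, D/w/N/In, D/w/N/Stay, D/w/N/Out, D/z/W/In, D/z/W/Stay, D/z/W/Out, D/z/N/In, D/z/N/Stay, D/z/N/Out.

12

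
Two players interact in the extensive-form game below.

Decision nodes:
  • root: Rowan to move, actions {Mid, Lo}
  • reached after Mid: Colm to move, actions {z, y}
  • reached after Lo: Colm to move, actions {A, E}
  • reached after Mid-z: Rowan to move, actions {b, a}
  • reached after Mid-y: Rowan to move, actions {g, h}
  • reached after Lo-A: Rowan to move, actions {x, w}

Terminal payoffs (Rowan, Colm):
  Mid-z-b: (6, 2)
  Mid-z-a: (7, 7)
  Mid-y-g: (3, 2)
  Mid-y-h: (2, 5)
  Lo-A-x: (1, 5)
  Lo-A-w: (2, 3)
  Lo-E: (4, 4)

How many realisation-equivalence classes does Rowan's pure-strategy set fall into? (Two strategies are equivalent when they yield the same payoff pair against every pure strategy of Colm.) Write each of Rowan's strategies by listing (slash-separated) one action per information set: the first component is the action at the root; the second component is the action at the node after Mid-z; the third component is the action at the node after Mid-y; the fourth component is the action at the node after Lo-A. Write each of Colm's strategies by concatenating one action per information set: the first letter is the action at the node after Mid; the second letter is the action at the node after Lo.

6

Rowan has 16 pure strategies: Mid/b/g/x, Mid/b/g/w, Mid/b/h/x, Mid/b/h/w, Mid/a/g/x, Mid/a/g/w, Mid/a/h/x, Mid/a/h/w, Lo/b/g/x, Lo/b/g/w, Lo/b/h/x, Lo/b/h/w, Lo/a/g/x, Lo/a/g/w, Lo/a/h/x, Lo/a/h/w. Columns: zA, zE, yA, yE.
{Mid/b/g/x, Mid/b/g/w} → row (6,2) (6,2) (3,2) (3,2)
{Mid/b/h/x, Mid/b/h/w} → row (6,2) (6,2) (2,5) (2,5)
{Mid/a/g/x, Mid/a/g/w} → row (7,7) (7,7) (3,2) (3,2)
{Mid/a/h/x, Mid/a/h/w} → row (7,7) (7,7) (2,5) (2,5)
{Lo/b/g/x, Lo/b/h/x, Lo/a/g/x, Lo/a/h/x} → row (1,5) (4,4) (1,5) (4,4)
{Lo/b/g/w, Lo/b/h/w, Lo/a/g/w, Lo/a/h/w} → row (2,3) (4,4) (2,3) (4,4)
That's 6 distinct rows out of 16 strategies.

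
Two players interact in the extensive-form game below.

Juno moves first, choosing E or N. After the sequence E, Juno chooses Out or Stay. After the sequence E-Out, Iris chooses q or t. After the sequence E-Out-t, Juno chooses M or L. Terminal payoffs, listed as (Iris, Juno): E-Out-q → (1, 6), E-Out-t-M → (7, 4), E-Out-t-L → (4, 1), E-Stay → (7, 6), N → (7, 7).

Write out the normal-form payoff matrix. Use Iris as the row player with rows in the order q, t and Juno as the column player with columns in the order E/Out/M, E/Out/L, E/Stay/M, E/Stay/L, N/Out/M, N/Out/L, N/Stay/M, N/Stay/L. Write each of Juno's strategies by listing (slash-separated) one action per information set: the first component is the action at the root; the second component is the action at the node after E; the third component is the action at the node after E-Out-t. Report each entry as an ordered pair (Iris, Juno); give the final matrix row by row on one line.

q: (1,6) (1,6) (7,6) (7,6) (7,7) (7,7) (7,7) (7,7) | t: (7,4) (4,1) (7,6) (7,6) (7,7) (7,7) (7,7) (7,7)

      E/Out/M  E/Out/L  E/Stay/M  E/Stay/L  N/Out/M  N/Out/L  N/Stay/M  N/Stay/L
   q    (1,6)    (1,6)    (7,6)    (7,6)    (7,7)    (7,7)    (7,7)    (7,7)
   t    (7,4)    (4,1)    (7,6)    (7,6)    (7,7)    (7,7)    (7,7)    (7,7)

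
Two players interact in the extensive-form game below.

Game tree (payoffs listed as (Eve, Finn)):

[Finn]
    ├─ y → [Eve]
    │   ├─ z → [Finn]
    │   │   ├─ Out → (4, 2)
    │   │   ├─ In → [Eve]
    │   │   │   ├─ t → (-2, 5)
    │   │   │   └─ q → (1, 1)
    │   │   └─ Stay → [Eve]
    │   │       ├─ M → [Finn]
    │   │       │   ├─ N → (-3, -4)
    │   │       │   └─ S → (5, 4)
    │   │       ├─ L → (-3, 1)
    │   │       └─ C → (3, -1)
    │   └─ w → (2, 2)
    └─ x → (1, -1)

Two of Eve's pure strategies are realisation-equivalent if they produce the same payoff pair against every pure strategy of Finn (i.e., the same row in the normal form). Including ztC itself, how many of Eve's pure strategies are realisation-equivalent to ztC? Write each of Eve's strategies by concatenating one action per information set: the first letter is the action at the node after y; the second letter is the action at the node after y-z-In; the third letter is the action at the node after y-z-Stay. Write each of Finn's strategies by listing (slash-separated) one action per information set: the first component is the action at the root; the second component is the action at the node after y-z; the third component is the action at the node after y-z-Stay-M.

1

Row for ztC (columns y/Out/N, y/Out/S, y/In/N, y/In/S, y/Stay/N, y/Stay/S, x/Out/N, x/Out/S, x/In/N, x/In/S, x/Stay/N, x/Stay/S): (4,2) (4,2) (-2,5) (-2,5) (3,-1) (3,-1) (1,-1) (1,-1) (1,-1) (1,-1) (1,-1) (1,-1).
Every one of Eve's information sets is on the play path for some reply by Finn when Eve follows ztC.
Changing the action at any of them therefore changes at least one column, so only ztC itself gives this row.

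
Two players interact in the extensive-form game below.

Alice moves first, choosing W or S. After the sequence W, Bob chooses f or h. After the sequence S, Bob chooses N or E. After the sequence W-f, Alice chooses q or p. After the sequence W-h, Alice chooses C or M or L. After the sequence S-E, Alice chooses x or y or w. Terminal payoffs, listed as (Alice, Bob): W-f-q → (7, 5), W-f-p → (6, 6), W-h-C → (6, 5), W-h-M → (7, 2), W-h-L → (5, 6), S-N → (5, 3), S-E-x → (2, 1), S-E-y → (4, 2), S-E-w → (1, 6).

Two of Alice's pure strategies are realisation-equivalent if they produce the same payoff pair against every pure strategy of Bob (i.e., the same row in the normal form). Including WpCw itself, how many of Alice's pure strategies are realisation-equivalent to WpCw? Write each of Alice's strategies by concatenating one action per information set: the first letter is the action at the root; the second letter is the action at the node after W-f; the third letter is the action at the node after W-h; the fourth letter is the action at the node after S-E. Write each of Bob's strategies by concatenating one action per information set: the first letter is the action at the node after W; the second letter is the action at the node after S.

3

Row for WpCw (columns fN, fE, hN, hE): (6,6) (6,6) (6,5) (6,5).
Under WpCw, Alice's choice at the node after S-E can never be reached regardless of what Bob does, so varying those choices leaves every outcome unchanged.
Holding the reachable choices fixed and varying the unreachable one freely already gives 3 equivalent strategies.
No other strategy reproduces this row, so those 3 are the full class: WpCx, WpCy, WpCw.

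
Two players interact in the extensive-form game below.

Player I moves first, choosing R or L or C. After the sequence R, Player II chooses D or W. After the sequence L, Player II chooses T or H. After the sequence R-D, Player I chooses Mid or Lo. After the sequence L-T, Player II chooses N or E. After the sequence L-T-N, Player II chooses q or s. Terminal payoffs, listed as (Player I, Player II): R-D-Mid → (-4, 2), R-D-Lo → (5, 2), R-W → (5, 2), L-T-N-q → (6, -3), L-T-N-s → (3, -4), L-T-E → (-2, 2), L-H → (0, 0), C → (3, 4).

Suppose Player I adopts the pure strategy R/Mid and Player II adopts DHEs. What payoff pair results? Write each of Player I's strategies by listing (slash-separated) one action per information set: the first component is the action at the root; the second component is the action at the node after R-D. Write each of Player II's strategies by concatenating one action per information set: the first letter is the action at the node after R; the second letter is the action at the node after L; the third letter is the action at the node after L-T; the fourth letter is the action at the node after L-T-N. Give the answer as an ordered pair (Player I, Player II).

Trace the play path from the root:
  Player I plays R
  Player II plays D at [R]
  Player I plays Mid at [R-D]
→ terminal payoff (-4, 2).
(Player II's choice at the node after L is never reached on this path, so it doesn't affect the outcome.)

(-4, 2)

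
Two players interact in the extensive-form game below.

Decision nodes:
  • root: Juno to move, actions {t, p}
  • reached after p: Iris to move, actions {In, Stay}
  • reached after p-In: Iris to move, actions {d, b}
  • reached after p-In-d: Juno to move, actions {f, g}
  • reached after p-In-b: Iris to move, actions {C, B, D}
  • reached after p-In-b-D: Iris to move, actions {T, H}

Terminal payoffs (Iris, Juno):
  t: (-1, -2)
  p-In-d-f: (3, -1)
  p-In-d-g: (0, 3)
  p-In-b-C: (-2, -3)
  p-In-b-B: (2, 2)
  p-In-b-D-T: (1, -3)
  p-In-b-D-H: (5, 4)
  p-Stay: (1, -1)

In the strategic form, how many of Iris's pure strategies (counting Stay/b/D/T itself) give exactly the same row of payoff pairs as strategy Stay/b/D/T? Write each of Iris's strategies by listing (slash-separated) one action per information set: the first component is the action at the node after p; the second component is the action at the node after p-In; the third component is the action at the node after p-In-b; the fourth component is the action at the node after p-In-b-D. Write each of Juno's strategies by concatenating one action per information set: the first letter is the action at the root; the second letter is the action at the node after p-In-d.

Row for Stay/b/D/T (columns tf, tg, pf, pg): (-1,-2) (-1,-2) (1,-1) (1,-1).
Under Stay/b/D/T, Iris's choice at the node after p-In and at the node after p-In-b and at the node after p-In-b-D can never be reached regardless of what Juno does, so varying those choices leaves every outcome unchanged.
Holding the reachable choices fixed and varying the unreachable ones freely already gives 2 × 3 × 2 = 12 equivalent strategies.
No other strategy reproduces this row, so those 12 are the full class: Stay/d/C/T, Stay/d/C/H, Stay/d/B/T, Stay/d/B/H, Stay/d/D/T, Stay/d/D/H, Stay/b/C/T, Stay/b/C/H, Stay/b/B/T, Stay/b/B/H, Stay/b/D/T, Stay/b/D/H.

12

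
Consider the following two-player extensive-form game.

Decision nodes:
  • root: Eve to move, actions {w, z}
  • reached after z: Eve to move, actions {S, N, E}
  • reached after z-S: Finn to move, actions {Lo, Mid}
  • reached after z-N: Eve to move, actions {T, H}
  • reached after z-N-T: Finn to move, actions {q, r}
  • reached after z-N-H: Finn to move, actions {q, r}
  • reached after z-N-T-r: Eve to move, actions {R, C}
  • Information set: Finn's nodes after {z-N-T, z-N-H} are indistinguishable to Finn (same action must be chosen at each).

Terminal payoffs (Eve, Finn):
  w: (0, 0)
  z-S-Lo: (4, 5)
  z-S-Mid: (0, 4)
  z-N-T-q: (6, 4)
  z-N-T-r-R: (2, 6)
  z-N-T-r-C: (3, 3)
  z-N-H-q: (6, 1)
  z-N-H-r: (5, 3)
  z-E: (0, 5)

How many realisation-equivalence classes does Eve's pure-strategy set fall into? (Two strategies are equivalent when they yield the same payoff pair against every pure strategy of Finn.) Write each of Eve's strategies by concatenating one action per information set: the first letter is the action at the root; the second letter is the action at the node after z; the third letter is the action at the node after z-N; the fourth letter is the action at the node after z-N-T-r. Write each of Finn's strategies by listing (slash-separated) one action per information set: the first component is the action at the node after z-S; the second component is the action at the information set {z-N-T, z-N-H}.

6

Eve has 24 pure strategies: wSTR, wSTC, wSHR, wSHC, wNTR, wNTC, wNHR, wNHC, wETR, wETC, wEHR, wEHC, zSTR, zSTC, zSHR, zSHC, zNTR, zNTC, zNHR, zNHC, zETR, zETC, zEHR, zEHC. Columns: Lo/q, Lo/r, Mid/q, Mid/r.
{wSTR, wSTC, wSHR, wSHC, wNTR, wNTC, wNHR, wNHC, wETR, wETC, wEHR, wEHC} → row (0,0) (0,0) (0,0) (0,0)
{zSTR, zSTC, zSHR, zSHC} → row (4,5) (4,5) (0,4) (0,4)
{zNTR} → row (6,4) (2,6) (6,4) (2,6)
{zNTC} → row (6,4) (3,3) (6,4) (3,3)
{zNHR, zNHC} → row (6,1) (5,3) (6,1) (5,3)
{zETR, zETC, zEHR, zEHC} → row (0,5) (0,5) (0,5) (0,5)
That's 6 distinct rows out of 24 strategies.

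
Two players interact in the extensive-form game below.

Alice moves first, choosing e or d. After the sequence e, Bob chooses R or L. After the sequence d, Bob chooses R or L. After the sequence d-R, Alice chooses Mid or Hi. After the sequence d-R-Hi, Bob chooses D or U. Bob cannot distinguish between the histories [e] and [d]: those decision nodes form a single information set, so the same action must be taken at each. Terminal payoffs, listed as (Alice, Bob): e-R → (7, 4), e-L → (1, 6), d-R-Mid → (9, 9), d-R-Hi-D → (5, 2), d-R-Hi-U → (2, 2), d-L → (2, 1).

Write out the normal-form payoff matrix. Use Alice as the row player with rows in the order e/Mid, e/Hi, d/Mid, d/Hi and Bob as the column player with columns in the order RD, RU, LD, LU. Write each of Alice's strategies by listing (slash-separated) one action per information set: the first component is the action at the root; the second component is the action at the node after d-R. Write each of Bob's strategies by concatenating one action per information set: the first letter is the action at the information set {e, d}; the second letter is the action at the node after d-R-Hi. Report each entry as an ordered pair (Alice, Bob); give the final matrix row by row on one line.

Row e/Mid: RD→(7,4), RU→(7,4), LD→(1,6), LU→(1,6)
Row e/Hi: RD→(7,4), RU→(7,4), LD→(1,6), LU→(1,6)
Row d/Mid: RD→(9,9), RU→(9,9), LD→(2,1), LU→(2,1)
Row d/Hi: RD→(5,2), RU→(2,2), LD→(2,1), LU→(2,1)

e/Mid: (7,4) (7,4) (1,6) (1,6) | e/Hi: (7,4) (7,4) (1,6) (1,6) | d/Mid: (9,9) (9,9) (2,1) (2,1) | d/Hi: (5,2) (2,2) (2,1) (2,1)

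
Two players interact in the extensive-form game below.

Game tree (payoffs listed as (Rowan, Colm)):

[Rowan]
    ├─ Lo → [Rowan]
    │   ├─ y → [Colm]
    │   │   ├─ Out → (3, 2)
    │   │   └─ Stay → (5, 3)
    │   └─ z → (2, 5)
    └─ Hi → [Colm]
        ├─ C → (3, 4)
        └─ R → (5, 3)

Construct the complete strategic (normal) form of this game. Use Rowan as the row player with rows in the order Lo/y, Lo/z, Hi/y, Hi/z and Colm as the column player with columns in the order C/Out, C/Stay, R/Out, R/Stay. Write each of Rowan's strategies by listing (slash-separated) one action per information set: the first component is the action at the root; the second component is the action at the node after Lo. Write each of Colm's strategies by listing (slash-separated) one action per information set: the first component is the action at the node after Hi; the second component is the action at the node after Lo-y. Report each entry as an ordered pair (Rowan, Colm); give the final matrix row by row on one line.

Lo/y: (3,2) (5,3) (3,2) (5,3) | Lo/z: (2,5) (2,5) (2,5) (2,5) | Hi/y: (3,4) (3,4) (5,3) (5,3) | Hi/z: (3,4) (3,4) (5,3) (5,3)

Row Lo/y: C/Out→(3,2), C/Stay→(5,3), R/Out→(3,2), R/Stay→(5,3)
Row Lo/z: C/Out→(2,5), C/Stay→(2,5), R/Out→(2,5), R/Stay→(2,5)
Row Hi/y: C/Out→(3,4), C/Stay→(3,4), R/Out→(5,3), R/Stay→(5,3)
Row Hi/z: C/Out→(3,4), C/Stay→(3,4), R/Out→(5,3), R/Stay→(5,3)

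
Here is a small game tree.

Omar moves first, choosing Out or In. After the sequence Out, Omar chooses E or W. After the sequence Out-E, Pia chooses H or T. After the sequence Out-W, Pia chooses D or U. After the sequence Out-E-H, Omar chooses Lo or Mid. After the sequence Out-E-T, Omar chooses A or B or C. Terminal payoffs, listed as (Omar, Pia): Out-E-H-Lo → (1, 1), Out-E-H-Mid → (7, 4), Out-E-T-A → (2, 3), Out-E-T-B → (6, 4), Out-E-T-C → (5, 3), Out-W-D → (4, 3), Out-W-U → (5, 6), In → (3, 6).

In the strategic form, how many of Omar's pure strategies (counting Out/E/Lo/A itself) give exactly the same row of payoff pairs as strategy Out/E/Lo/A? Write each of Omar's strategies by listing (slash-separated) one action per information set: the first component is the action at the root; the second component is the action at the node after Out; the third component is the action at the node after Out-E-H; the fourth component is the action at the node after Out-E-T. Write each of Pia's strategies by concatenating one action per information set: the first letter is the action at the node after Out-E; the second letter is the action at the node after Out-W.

1

Row for Out/E/Lo/A (columns HD, HU, TD, TU): (1,1) (1,1) (2,3) (2,3).
Every one of Omar's information sets is on the play path for some reply by Pia when Omar follows Out/E/Lo/A.
Changing the action at any of them therefore changes at least one column, so only Out/E/Lo/A itself gives this row.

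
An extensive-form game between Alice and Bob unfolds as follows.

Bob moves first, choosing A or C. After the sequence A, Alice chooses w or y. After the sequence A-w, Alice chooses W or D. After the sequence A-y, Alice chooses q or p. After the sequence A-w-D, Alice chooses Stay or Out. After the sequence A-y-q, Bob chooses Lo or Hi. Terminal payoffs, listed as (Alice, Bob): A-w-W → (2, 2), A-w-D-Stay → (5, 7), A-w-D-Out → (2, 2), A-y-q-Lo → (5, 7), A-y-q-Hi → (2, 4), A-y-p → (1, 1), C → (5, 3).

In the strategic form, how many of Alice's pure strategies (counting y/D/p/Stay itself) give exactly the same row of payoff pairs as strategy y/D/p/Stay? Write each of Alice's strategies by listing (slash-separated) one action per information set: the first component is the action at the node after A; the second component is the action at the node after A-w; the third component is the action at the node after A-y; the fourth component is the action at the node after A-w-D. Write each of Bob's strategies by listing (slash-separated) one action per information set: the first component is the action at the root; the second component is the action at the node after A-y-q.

Row for y/D/p/Stay (columns A/Lo, A/Hi, C/Lo, C/Hi): (1,1) (1,1) (5,3) (5,3).
Under y/D/p/Stay, Alice's choice at the node after A-w and at the node after A-w-D can never be reached regardless of what Bob does, so varying those choices leaves every outcome unchanged.
Holding the reachable choices fixed and varying the unreachable ones freely already gives 2 × 2 = 4 equivalent strategies.
No other strategy reproduces this row, so those 4 are the full class: y/W/p/Stay, y/W/p/Out, y/D/p/Stay, y/D/p/Out.

4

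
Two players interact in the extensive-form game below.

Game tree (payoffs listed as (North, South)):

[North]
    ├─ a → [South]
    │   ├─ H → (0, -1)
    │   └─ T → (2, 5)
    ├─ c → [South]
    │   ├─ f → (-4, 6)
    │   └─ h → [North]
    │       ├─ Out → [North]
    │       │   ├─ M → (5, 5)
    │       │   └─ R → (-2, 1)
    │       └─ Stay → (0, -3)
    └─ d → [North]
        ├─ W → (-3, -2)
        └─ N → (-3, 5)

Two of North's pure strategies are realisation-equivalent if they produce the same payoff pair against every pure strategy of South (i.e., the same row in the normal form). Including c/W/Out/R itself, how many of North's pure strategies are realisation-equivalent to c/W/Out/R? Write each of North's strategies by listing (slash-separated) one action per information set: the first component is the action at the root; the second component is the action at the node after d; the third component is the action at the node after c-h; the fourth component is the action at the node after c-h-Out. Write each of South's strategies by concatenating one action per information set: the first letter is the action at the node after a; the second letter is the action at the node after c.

2

Row for c/W/Out/R (columns Hf, Hh, Tf, Th): (-4,6) (-2,1) (-4,6) (-2,1).
Under c/W/Out/R, North's choice at the node after d can never be reached regardless of what South does, so varying those choices leaves every outcome unchanged.
Holding the reachable choices fixed and varying the unreachable one freely already gives 2 equivalent strategies.
No other strategy reproduces this row, so those 2 are the full class: c/W/Out/R, c/N/Out/R.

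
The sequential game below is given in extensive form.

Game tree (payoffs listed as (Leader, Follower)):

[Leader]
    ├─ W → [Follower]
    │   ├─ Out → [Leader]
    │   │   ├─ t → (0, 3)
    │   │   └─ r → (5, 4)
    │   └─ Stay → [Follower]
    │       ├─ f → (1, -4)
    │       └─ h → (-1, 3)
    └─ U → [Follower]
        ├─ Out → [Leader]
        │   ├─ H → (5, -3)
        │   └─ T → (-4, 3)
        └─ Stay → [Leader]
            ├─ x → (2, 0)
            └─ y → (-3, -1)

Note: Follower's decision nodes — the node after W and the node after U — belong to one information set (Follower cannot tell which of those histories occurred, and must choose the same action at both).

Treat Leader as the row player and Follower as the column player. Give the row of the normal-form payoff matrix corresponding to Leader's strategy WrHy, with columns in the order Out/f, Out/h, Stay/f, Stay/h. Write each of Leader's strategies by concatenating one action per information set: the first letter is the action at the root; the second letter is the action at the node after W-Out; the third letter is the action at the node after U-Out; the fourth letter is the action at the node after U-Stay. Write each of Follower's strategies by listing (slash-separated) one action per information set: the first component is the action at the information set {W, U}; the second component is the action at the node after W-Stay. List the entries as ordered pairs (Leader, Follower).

vs Out/f: Leader plays W → Follower plays Out at [W] → Leader plays r at [W-Out] → (5, 4)
vs Out/h: Leader plays W → Follower plays Out at [W] → Leader plays r at [W-Out] → (5, 4)
vs Stay/f: Leader plays W → Follower plays Stay at [W] → Follower plays f at [W-Stay] → (1, -4)
vs Stay/h: Leader plays W → Follower plays Stay at [W] → Follower plays h at [W-Stay] → (-1, 3)

(5,4) (5,4) (1,-4) (-1,3)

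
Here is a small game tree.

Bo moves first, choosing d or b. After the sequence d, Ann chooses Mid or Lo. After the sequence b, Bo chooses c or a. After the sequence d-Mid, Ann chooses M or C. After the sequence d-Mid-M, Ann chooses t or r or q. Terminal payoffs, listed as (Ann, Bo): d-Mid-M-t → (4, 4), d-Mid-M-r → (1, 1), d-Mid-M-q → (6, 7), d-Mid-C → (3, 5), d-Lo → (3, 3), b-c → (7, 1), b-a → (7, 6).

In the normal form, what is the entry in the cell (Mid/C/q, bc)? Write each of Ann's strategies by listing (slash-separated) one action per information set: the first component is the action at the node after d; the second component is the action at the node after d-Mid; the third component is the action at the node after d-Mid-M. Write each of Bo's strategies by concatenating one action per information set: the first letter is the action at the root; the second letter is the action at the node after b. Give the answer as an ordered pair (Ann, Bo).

(7, 1)

Trace the play path from the root:
  Bo plays b
  Bo plays c at [b]
→ terminal payoff (7, 1).
(Ann's choice at the node after d is never reached on this path, so it doesn't affect the outcome.)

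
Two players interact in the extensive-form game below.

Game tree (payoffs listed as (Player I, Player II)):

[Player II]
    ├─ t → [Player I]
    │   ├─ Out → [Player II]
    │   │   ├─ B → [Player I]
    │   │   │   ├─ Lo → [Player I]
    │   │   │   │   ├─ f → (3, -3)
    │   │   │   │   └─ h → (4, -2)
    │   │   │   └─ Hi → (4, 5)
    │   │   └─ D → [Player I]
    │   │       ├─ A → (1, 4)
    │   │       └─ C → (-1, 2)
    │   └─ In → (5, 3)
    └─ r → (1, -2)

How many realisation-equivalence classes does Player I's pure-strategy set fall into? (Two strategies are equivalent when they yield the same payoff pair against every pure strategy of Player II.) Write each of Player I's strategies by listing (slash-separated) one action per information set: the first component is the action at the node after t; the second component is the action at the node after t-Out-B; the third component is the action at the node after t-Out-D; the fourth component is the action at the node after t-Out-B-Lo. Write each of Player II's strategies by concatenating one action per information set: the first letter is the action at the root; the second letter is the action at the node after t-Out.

Player I has 16 pure strategies: Out/Lo/A/f, Out/Lo/A/h, Out/Lo/C/f, Out/Lo/C/h, Out/Hi/A/f, Out/Hi/A/h, Out/Hi/C/f, Out/Hi/C/h, In/Lo/A/f, In/Lo/A/h, In/Lo/C/f, In/Lo/C/h, In/Hi/A/f, In/Hi/A/h, In/Hi/C/f, In/Hi/C/h. Columns: tB, tD, rB, rD.
{Out/Lo/A/f} → row (3,-3) (1,4) (1,-2) (1,-2)
{Out/Lo/A/h} → row (4,-2) (1,4) (1,-2) (1,-2)
{Out/Lo/C/f} → row (3,-3) (-1,2) (1,-2) (1,-2)
{Out/Lo/C/h} → row (4,-2) (-1,2) (1,-2) (1,-2)
{Out/Hi/A/f, Out/Hi/A/h} → row (4,5) (1,4) (1,-2) (1,-2)
{Out/Hi/C/f, Out/Hi/C/h} → row (4,5) (-1,2) (1,-2) (1,-2)
{In/Lo/A/f, In/Lo/A/h, In/Lo/C/f, In/Lo/C/h, In/Hi/A/f, In/Hi/A/h, In/Hi/C/f, In/Hi/C/h} → row (5,3) (5,3) (1,-2) (1,-2)
That's 7 distinct rows out of 16 strategies.

7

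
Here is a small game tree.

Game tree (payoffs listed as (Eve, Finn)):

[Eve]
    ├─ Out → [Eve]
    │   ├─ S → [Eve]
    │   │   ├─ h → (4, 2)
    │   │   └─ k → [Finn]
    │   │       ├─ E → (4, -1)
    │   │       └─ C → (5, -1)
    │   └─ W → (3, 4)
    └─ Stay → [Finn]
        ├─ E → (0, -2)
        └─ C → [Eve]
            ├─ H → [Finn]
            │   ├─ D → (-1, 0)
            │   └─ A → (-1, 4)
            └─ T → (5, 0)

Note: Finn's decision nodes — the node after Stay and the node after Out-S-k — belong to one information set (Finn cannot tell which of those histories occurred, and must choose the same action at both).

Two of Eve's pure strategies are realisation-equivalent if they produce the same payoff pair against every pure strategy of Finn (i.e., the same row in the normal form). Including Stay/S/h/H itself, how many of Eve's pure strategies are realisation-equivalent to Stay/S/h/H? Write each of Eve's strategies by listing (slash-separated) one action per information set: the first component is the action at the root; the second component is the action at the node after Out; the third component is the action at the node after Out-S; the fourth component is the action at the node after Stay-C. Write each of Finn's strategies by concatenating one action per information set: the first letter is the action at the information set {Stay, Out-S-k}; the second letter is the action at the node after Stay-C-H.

4

Row for Stay/S/h/H (columns ED, EA, CD, CA): (0,-2) (0,-2) (-1,0) (-1,4).
Under Stay/S/h/H, Eve's choice at the node after Out and at the node after Out-S can never be reached regardless of what Finn does, so varying those choices leaves every outcome unchanged.
Holding the reachable choices fixed and varying the unreachable ones freely already gives 2 × 2 = 4 equivalent strategies.
No other strategy reproduces this row, so those 4 are the full class: Stay/S/h/H, Stay/S/k/H, Stay/W/h/H, Stay/W/k/H.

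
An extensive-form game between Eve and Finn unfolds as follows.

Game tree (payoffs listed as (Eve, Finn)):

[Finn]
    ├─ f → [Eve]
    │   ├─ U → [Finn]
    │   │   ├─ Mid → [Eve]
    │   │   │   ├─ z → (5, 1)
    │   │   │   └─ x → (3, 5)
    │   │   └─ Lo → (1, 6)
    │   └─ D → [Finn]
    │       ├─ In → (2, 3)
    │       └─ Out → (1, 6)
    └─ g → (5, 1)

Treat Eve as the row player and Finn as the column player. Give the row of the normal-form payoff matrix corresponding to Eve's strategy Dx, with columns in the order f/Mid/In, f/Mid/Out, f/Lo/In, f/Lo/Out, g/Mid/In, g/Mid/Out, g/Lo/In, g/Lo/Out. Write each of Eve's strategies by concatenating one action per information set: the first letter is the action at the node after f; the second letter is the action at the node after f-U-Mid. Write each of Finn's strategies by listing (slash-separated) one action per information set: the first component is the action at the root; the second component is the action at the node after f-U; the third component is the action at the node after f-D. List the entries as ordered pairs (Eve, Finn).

(2,3) (1,6) (2,3) (1,6) (5,1) (5,1) (5,1) (5,1)

vs f/Mid/In: Finn plays f → Eve plays D at [f] → Finn plays In at [f-D] → (2, 3)
vs f/Mid/Out: Finn plays f → Eve plays D at [f] → Finn plays Out at [f-D] → (1, 6)
vs f/Lo/In: Finn plays f → Eve plays D at [f] → Finn plays In at [f-D] → (2, 3)
vs f/Lo/Out: Finn plays f → Eve plays D at [f] → Finn plays Out at [f-D] → (1, 6)
vs g/Mid/In: Finn plays g → (5, 1)
vs g/Mid/Out: Finn plays g → (5, 1)
vs g/Lo/In: Finn plays g → (5, 1)
vs g/Lo/Out: Finn plays g → (5, 1)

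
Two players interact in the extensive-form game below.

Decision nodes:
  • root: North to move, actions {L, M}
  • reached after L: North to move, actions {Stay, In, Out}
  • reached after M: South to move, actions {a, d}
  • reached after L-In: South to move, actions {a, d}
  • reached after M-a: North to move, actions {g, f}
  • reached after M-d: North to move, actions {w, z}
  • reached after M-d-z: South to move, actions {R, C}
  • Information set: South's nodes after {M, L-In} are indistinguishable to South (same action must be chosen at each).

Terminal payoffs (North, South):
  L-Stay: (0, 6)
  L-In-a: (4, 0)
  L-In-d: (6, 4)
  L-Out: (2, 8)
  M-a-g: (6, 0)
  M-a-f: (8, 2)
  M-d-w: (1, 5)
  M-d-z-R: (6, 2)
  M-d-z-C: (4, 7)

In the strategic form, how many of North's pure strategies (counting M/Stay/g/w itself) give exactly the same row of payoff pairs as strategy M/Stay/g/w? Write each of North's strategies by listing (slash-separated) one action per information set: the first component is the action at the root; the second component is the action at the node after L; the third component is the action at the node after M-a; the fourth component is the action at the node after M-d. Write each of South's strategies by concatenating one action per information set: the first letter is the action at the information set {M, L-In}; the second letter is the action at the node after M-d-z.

3

Row for M/Stay/g/w (columns aR, aC, dR, dC): (6,0) (6,0) (1,5) (1,5).
Under M/Stay/g/w, North's choice at the node after L can never be reached regardless of what South does, so varying those choices leaves every outcome unchanged.
Holding the reachable choices fixed and varying the unreachable one freely already gives 3 equivalent strategies.
No other strategy reproduces this row, so those 3 are the full class: M/Stay/g/w, M/In/g/w, M/Out/g/w.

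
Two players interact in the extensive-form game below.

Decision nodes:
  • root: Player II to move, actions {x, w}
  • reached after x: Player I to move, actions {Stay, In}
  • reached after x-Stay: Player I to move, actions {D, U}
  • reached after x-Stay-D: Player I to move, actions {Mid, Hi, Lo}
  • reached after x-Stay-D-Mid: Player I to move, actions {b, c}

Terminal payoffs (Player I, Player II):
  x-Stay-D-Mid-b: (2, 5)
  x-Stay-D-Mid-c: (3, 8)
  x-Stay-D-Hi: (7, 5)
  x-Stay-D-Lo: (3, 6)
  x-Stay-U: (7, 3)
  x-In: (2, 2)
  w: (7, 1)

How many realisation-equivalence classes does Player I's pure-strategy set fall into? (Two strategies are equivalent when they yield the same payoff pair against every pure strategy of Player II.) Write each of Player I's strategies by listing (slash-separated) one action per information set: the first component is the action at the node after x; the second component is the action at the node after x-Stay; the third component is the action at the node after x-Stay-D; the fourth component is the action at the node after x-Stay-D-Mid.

6

Player I has 24 pure strategies: Stay/D/Mid/b, Stay/D/Mid/c, Stay/D/Hi/b, Stay/D/Hi/c, Stay/D/Lo/b, Stay/D/Lo/c, Stay/U/Mid/b, Stay/U/Mid/c, Stay/U/Hi/b, Stay/U/Hi/c, Stay/U/Lo/b, Stay/U/Lo/c, In/D/Mid/b, In/D/Mid/c, In/D/Hi/b, In/D/Hi/c, In/D/Lo/b, In/D/Lo/c, In/U/Mid/b, In/U/Mid/c, In/U/Hi/b, In/U/Hi/c, In/U/Lo/b, In/U/Lo/c. Columns: x, w.
{Stay/D/Mid/b} → row (2,5) (7,1)
{Stay/D/Mid/c} → row (3,8) (7,1)
{Stay/D/Hi/b, Stay/D/Hi/c} → row (7,5) (7,1)
{Stay/D/Lo/b, Stay/D/Lo/c} → row (3,6) (7,1)
{Stay/U/Mid/b, Stay/U/Mid/c, Stay/U/Hi/b, Stay/U/Hi/c, Stay/U/Lo/b, Stay/U/Lo/c} → row (7,3) (7,1)
{In/D/Mid/b, In/D/Mid/c, In/D/Hi/b, In/D/Hi/c, In/D/Lo/b, In/D/Lo/c, In/U/Mid/b, In/U/Mid/c, In/U/Hi/b, In/U/Hi/c, In/U/Lo/b, In/U/Lo/c} → row (2,2) (7,1)
That's 6 distinct rows out of 24 strategies.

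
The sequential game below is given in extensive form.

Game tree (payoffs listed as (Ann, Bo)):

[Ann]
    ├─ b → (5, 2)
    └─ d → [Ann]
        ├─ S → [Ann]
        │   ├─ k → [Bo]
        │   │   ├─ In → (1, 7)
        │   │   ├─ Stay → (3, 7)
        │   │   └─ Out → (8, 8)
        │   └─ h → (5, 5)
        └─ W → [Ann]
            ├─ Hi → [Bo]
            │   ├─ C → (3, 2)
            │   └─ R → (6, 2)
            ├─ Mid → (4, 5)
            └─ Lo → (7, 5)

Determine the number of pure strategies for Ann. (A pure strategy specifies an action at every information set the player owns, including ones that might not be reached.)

24

Ann owns the root with actions {b, d} — two choices.
Ann owns the node after d with actions {S, W} — two choices.
Ann owns the node after d-S with actions {k, h} — two choices.
Ann owns the node after d-W with actions {Hi, Mid, Lo} — three choices.
A pure strategy fixes one action at each information set independently, so the count is the product 2 × 2 × 2 × 3 = 24.
(For reference, Bo has 6 pure strategies, giving a 24×6 normal-form matrix.)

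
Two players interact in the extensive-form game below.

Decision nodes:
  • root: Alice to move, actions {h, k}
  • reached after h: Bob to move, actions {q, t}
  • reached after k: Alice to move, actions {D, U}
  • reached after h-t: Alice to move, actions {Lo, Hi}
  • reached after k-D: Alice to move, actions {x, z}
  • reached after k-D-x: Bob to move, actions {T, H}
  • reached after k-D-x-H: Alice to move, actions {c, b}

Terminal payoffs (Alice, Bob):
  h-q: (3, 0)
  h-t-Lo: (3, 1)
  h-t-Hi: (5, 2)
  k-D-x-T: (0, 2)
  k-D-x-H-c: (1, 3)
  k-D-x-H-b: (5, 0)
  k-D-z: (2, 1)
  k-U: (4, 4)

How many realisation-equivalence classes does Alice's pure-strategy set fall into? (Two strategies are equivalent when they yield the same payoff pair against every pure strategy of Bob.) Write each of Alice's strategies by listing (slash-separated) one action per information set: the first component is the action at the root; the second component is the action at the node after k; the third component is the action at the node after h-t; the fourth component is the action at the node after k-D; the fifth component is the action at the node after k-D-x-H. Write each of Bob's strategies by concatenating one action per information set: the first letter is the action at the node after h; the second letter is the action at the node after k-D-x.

Alice has 32 pure strategies: h/D/Lo/x/c, h/D/Lo/x/b, h/D/Lo/z/c, h/D/Lo/z/b, h/D/Hi/x/c, h/D/Hi/x/b, h/D/Hi/z/c, h/D/Hi/z/b, h/U/Lo/x/c, h/U/Lo/x/b, h/U/Lo/z/c, h/U/Lo/z/b, h/U/Hi/x/c, h/U/Hi/x/b, h/U/Hi/z/c, h/U/Hi/z/b, k/D/Lo/x/c, k/D/Lo/x/b, k/D/Lo/z/c, k/D/Lo/z/b, k/D/Hi/x/c, k/D/Hi/x/b, k/D/Hi/z/c, k/D/Hi/z/b, k/U/Lo/x/c, k/U/Lo/x/b, k/U/Lo/z/c, k/U/Lo/z/b, k/U/Hi/x/c, k/U/Hi/x/b, k/U/Hi/z/c, k/U/Hi/z/b. Columns: qT, qH, tT, tH.
{h/D/Lo/x/c, h/D/Lo/x/b, h/D/Lo/z/c, h/D/Lo/z/b, h/U/Lo/x/c, h/U/Lo/x/b, h/U/Lo/z/c, h/U/Lo/z/b} → row (3,0) (3,0) (3,1) (3,1)
{h/D/Hi/x/c, h/D/Hi/x/b, h/D/Hi/z/c, h/D/Hi/z/b, h/U/Hi/x/c, h/U/Hi/x/b, h/U/Hi/z/c, h/U/Hi/z/b} → row (3,0) (3,0) (5,2) (5,2)
{k/D/Lo/x/c, k/D/Hi/x/c} → row (0,2) (1,3) (0,2) (1,3)
{k/D/Lo/x/b, k/D/Hi/x/b} → row (0,2) (5,0) (0,2) (5,0)
{k/D/Lo/z/c, k/D/Lo/z/b, k/D/Hi/z/c, k/D/Hi/z/b} → row (2,1) (2,1) (2,1) (2,1)
{k/U/Lo/x/c, k/U/Lo/x/b, k/U/Lo/z/c, k/U/Lo/z/b, k/U/Hi/x/c, k/U/Hi/x/b, k/U/Hi/z/c, k/U/Hi/z/b} → row (4,4) (4,4) (4,4) (4,4)
That's 6 distinct rows out of 32 strategies.

6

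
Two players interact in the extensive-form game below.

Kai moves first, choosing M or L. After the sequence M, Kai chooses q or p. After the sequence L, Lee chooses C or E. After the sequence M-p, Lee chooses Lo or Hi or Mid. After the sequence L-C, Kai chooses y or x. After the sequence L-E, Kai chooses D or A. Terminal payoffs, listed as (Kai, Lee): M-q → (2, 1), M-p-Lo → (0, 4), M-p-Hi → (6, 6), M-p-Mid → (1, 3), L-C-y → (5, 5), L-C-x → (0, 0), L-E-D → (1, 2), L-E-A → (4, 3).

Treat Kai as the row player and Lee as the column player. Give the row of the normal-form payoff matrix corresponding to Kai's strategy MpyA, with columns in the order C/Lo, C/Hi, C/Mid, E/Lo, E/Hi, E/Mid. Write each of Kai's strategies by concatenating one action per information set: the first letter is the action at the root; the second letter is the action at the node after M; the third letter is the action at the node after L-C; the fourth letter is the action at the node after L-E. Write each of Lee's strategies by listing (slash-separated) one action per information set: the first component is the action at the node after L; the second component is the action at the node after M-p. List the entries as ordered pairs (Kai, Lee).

vs C/Lo: Kai plays M → Kai plays p at [M] → Lee plays Lo at [M-p] → (0, 4)
vs C/Hi: Kai plays M → Kai plays p at [M] → Lee plays Hi at [M-p] → (6, 6)
vs C/Mid: Kai plays M → Kai plays p at [M] → Lee plays Mid at [M-p] → (1, 3)
vs E/Lo: Kai plays M → Kai plays p at [M] → Lee plays Lo at [M-p] → (0, 4)
vs E/Hi: Kai plays M → Kai plays p at [M] → Lee plays Hi at [M-p] → (6, 6)
vs E/Mid: Kai plays M → Kai plays p at [M] → Lee plays Mid at [M-p] → (1, 3)

(0,4) (6,6) (1,3) (0,4) (6,6) (1,3)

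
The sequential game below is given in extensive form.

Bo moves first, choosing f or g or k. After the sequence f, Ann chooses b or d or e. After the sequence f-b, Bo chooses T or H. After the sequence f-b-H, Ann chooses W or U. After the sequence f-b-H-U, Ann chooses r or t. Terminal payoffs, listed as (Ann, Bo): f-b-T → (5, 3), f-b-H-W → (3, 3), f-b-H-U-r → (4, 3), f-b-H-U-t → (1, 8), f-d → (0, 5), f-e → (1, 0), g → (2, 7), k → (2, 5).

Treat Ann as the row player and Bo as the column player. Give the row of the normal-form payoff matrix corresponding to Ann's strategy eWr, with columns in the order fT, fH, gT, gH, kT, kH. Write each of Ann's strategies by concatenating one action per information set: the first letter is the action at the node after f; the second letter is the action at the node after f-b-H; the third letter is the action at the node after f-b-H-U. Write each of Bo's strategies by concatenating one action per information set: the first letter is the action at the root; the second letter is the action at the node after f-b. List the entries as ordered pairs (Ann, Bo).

(1,0) (1,0) (2,7) (2,7) (2,5) (2,5)

vs fT: Bo plays f → Ann plays e at [f] → (1, 0)
vs fH: Bo plays f → Ann plays e at [f] → (1, 0)
vs gT: Bo plays g → (2, 7)
vs gH: Bo plays g → (2, 7)
vs kT: Bo plays k → (2, 5)
vs kH: Bo plays k → (2, 5)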